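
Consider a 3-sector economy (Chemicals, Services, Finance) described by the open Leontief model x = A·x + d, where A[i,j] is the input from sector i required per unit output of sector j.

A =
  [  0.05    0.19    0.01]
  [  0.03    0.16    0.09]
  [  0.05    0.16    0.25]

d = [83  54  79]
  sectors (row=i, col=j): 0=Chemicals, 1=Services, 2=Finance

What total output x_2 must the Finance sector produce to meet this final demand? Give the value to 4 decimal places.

Form M = I − A:
  [  0.95   -0.19   -0.01]
  [ -0.03    0.84   -0.09]
  [ -0.05   -0.16    0.75]
Leontief inverse L = M⁻¹:
  [  1.0628    0.2488    0.0440]
  [  0.0466    1.2292    0.1481]
  [  0.0808    0.2788    1.3679]
Total output x = L · d:
  x_0 = 1.0628·83 + 0.2488·54 + 0.0440·79 = 105.1250
  x_1 = 0.0466·83 + 1.2292·54 + 0.1481·79 = 81.9499
  x_2 = 0.0808·83 + 0.2788·54 + 1.3679·79 = 129.8243

129.8243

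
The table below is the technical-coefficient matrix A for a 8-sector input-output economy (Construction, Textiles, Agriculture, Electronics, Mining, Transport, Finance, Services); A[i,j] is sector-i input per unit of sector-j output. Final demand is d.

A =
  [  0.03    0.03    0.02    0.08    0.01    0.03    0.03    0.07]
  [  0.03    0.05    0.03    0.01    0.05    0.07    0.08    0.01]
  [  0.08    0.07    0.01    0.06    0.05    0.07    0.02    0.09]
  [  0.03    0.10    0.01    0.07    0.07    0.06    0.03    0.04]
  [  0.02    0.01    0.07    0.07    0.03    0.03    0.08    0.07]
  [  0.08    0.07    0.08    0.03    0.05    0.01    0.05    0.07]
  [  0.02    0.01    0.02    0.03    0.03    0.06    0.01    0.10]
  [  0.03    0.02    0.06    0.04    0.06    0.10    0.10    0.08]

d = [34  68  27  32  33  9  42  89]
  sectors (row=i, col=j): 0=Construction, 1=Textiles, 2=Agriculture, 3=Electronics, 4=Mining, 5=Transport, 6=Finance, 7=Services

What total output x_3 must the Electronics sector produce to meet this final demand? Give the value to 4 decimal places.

Form M = I − A:
  [  0.97   -0.03   -0.02   -0.08   -0.01   -0.03   -0.03   -0.07]
  [ -0.03    0.95   -0.03   -0.01   -0.05   -0.07   -0.08   -0.01]
  [ -0.08   -0.07    0.99   -0.06   -0.05   -0.07   -0.02   -0.09]
  [ -0.03   -0.10   -0.01    0.93   -0.07   -0.06   -0.03   -0.04]
  [ -0.02   -0.01   -0.07   -0.07    0.97   -0.03   -0.08   -0.07]
  [ -0.08   -0.07   -0.08   -0.03   -0.05    0.99   -0.05   -0.07]
  [ -0.02   -0.01   -0.02   -0.03   -0.03   -0.06    0.99   -0.10]
  [ -0.03   -0.02   -0.06   -0.04   -0.06   -0.10   -0.10    0.92]
Leontief inverse L = M⁻¹:
  [  1.0489    0.0544    0.0384    0.1040    0.0342    0.0594    0.0562    0.1019]
  [  0.0515    1.0715    0.0516    0.0332    0.0719    0.0962    0.1055    0.0463]
  [  0.1082    0.1026    1.0406    0.0952    0.0829    0.1099    0.0615    0.1367]
  [  0.0549    0.1307    0.0372    1.1000    0.1005    0.0953    0.0673    0.0793]
  [  0.0451    0.0385    0.0926    0.1007    1.0594    0.0671    0.1100    0.1150]
  [  0.1076    0.0997    0.1054    0.0650    0.0806    1.0514    0.0869    0.1180]
  [  0.0399    0.0306    0.0421    0.0525    0.0528    0.0875    1.0384    0.1333]
  [  0.0637    0.0541    0.0939    0.0775    0.0960    0.1435    0.1406    1.1385]
Total output x = L · d:
  x_0 = 1.0489·34 + 0.0544·68 + 0.0384·27 + 0.1040·32 + 0.0342·33 + 0.0594·9 + 0.0562·42 + 0.1019·89 = 56.8156
  x_1 = 0.0515·34 + 1.0715·68 + 0.0516·27 + 0.0332·32 + 0.0719·33 + 0.0962·9 + 0.1055·42 + 0.0463·89 = 88.8622
  x_2 = 0.1082·34 + 0.1026·68 + 1.0406·27 + 0.0952·32 + 0.0829·33 + 0.1099·9 + 0.0615·42 + 0.1367·89 = 60.2735
  x_3 = 0.0549·34 + 0.1307·68 + 0.0372·27 + 1.1000·32 + 0.1005·33 + 0.0953·9 + 0.0673·42 + 0.0793·89 = 61.0133
  x_4 = 0.0451·34 + 0.0385·68 + 0.0926·27 + 0.1007·32 + 1.0594·33 + 0.0671·9 + 0.1100·42 + 0.1150·89 = 60.2929
  x_5 = 0.1076·34 + 0.0997·68 + 0.1054·27 + 0.0650·32 + 0.0806·33 + 1.0514·9 + 0.0869·42 + 0.1180·89 = 41.6408
  x_6 = 0.0399·34 + 0.0306·68 + 0.0421·27 + 0.0525·32 + 0.0528·33 + 0.0875·9 + 1.0384·42 + 0.1333·89 = 64.2658
  x_7 = 0.0637·34 + 0.0541·68 + 0.0939·27 + 0.0775·32 + 0.0960·33 + 0.1435·9 + 0.1406·42 + 1.1385·89 = 122.5510

61.0133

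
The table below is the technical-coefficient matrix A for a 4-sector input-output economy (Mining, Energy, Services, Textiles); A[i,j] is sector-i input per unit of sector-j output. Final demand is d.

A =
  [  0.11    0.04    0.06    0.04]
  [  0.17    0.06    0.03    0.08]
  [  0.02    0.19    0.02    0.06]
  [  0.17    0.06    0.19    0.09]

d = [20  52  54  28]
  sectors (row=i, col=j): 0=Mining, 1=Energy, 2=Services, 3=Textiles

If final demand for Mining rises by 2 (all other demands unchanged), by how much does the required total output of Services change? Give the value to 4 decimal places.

0.1672

Form M = I − A:
  [  0.89   -0.04   -0.06   -0.04]
  [ -0.17    0.94   -0.03   -0.08]
  [ -0.02   -0.19    0.98   -0.06]
  [ -0.17   -0.06   -0.19    0.91]
Leontief inverse L = M⁻¹:
  [  1.1508    0.0701    0.0847    0.0623]
  [  0.2319    1.0948    0.0692    0.1110]
  [  0.0836    0.2217    1.0502    0.0924]
  [  0.2477    0.1316    0.2397    1.1372]
Total output x = L · d:
  x_0 = 1.1508·20 + 0.0701·52 + 0.0847·54 + 0.0623·28 = 32.9773
  x_1 = 0.2319·20 + 1.0948·52 + 0.0692·54 + 0.1110·28 = 68.4122
  x_2 = 0.0836·20 + 0.2217·52 + 1.0502·54 + 0.0924·28 = 72.5026
  x_3 = 0.2477·20 + 0.1316·52 + 0.2397·54 + 1.1372·28 = 56.5784
Δx_2 = L[2,0] · Δd_0 = 0.0836 · 2 = 0.1672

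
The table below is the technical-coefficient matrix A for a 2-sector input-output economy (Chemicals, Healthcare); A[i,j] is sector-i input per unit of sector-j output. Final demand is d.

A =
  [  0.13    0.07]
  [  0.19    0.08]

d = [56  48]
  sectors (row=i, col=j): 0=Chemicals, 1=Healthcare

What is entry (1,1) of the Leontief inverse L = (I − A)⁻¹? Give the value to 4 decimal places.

Form M = I − A:
  [  0.87   -0.07]
  [ -0.19    0.92]
Leontief inverse L = M⁻¹:
  [  1.1688    0.0889]
  [  0.2414    1.1053]
Total output x = L · d:
  x_0 = 1.1688·56 + 0.0889·48 = 69.7243
  x_1 = 0.2414·56 + 1.1053·48 = 66.5735

L[1,1] = 1.1053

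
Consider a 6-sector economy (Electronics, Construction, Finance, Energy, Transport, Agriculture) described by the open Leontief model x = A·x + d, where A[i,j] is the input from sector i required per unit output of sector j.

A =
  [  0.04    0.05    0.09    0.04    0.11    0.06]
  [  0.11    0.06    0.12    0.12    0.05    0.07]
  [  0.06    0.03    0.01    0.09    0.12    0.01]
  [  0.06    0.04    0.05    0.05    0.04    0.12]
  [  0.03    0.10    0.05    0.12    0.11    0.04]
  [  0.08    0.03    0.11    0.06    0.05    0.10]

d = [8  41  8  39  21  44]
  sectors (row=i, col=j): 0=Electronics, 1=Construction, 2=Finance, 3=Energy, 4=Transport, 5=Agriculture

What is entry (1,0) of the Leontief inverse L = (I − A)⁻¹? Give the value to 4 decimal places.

Form M = I − A:
  [  0.96   -0.05   -0.09   -0.04   -0.11   -0.06]
  [ -0.11    0.94   -0.12   -0.12   -0.05   -0.07]
  [ -0.06   -0.03    0.99   -0.09   -0.12   -0.01]
  [ -0.06   -0.04   -0.05    0.95   -0.04   -0.12]
  [ -0.03   -0.10   -0.05   -0.12    0.89   -0.04]
  [ -0.08   -0.03   -0.11   -0.06   -0.05    0.90]
Leontief inverse L = M⁻¹:
  [  1.0795    0.0867    0.1331    0.0963    0.1662    0.1004]
  [  0.1638    1.1033    0.1785    0.1867    0.1219    0.1290]
  [  0.0901    0.0629    1.0463    0.1347    0.1645    0.0478]
  [  0.0987    0.0694    0.0953    1.0959    0.0874    0.1630]
  [  0.0787    0.1427    0.1033    0.1847    1.1689    0.0941]
  [  0.1234    0.0647    0.1578    0.1146    0.1097    1.1463]
Total output x = L · d:
  x_0 = 1.0795·8 + 0.0867·41 + 0.1331·8 + 0.0963·39 + 0.1662·21 + 0.1004·44 = 24.9188
  x_1 = 0.1638·8 + 1.1033·41 + 0.1785·8 + 0.1867·39 + 0.1219·21 + 0.1290·44 = 63.4938
  x_2 = 0.0901·8 + 0.0629·41 + 1.0463·8 + 0.1347·39 + 0.1645·21 + 0.0478·44 = 22.4825
  x_3 = 0.0987·8 + 0.0694·41 + 0.0953·8 + 1.0959·39 + 0.0874·21 + 0.1630·44 = 56.1475
  x_4 = 0.0787·8 + 0.1427·41 + 0.1033·8 + 0.1847·39 + 1.1689·21 + 0.0941·44 = 43.1946
  x_5 = 0.1234·8 + 0.0647·41 + 0.1578·8 + 0.1146·39 + 0.1097·21 + 1.1463·44 = 62.1111

L[1,0] = 0.1638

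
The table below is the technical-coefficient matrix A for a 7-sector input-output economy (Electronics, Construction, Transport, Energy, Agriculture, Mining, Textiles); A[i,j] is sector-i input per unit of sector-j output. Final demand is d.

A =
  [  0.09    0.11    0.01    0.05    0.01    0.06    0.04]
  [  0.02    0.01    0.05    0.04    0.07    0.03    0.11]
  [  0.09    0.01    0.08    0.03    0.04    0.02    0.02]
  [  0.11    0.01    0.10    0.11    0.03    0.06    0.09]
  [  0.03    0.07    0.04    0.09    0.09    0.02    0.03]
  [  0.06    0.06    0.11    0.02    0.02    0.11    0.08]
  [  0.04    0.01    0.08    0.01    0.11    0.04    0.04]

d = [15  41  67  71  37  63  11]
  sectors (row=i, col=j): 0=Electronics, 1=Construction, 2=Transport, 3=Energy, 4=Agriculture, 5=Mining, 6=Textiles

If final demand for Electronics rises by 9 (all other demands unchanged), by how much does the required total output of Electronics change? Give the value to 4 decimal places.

Form M = I − A:
  [  0.91   -0.11   -0.01   -0.05   -0.01   -0.06   -0.04]
  [ -0.02    0.99   -0.05   -0.04   -0.07   -0.03   -0.11]
  [ -0.09   -0.01    0.92   -0.03   -0.04   -0.02   -0.02]
  [ -0.11   -0.01   -0.10    0.89   -0.03   -0.06   -0.09]
  [ -0.03   -0.07   -0.04   -0.09    0.91   -0.02   -0.03]
  [ -0.06   -0.06   -0.11   -0.02   -0.02    0.89   -0.08]
  [ -0.04   -0.01   -0.08   -0.01   -0.11   -0.04    0.96]
Leontief inverse L = M⁻¹:
  [  1.1268    0.1356    0.0476    0.0779    0.0391    0.0913    0.0796]
  [  0.0519    1.0293    0.0862    0.0652    0.1032    0.0529    0.1357]
  [  0.1232    0.0326    1.1071    0.0532    0.0603    0.0411    0.0422]
  [  0.1704    0.0445    0.1562    1.1512    0.0685    0.1017    0.1340]
  [  0.0681    0.0925    0.0796    0.1260    1.1234    0.0462    0.0659]
  [  0.1065    0.0887    0.1613    0.0482    0.0564    1.1473    0.1198]
  [  0.0718    0.0338    0.1126    0.0368    0.1395    0.0619    1.0639]
Total output x = L · d:
  x_0 = 1.1268·15 + 0.1356·41 + 0.0476·67 + 0.0779·71 + 0.0391·37 + 0.0913·63 + 0.0796·11 = 39.2581
  x_1 = 0.0519·15 + 1.0293·41 + 0.0862·67 + 0.0652·71 + 0.1032·37 + 0.0529·63 + 0.1357·11 = 62.0341
  x_2 = 0.1232·15 + 0.0326·41 + 1.1071·67 + 0.0532·71 + 0.0603·37 + 0.0411·63 + 0.0422·11 = 86.4195
  x_3 = 0.1704·15 + 0.0445·41 + 0.1562·67 + 1.1512·71 + 0.0685·37 + 0.1017·63 + 0.1340·11 = 106.9925
  x_4 = 0.0681·15 + 0.0925·41 + 0.0796·67 + 0.1260·71 + 1.1234·37 + 0.0462·63 + 0.0659·11 = 64.2976
  x_5 = 0.1065·15 + 0.0887·41 + 0.1613·67 + 0.0482·71 + 0.0564·37 + 1.1473·63 + 0.1198·11 = 95.1467
  x_6 = 0.0718·15 + 0.0338·41 + 0.1126·67 + 0.0368·71 + 0.1395·37 + 0.0619·63 + 1.0639·11 = 33.3883
Δx_0 = L[0,0] · Δd_0 = 1.1268 · 9 = 10.1414

10.1414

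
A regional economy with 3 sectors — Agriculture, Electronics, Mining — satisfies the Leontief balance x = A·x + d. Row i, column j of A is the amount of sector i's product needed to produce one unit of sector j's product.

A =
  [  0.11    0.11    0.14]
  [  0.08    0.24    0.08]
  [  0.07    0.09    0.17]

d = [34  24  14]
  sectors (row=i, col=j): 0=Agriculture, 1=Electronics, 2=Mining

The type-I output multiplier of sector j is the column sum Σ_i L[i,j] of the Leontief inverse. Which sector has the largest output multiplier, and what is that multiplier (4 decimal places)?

Form M = I − A:
  [  0.89   -0.11   -0.14]
  [ -0.08    0.76   -0.08]
  [ -0.07   -0.09    0.83]
Leontief inverse L = M⁻¹:
  [  1.1578    0.1929    0.2139]
  [  0.1337    1.3533    0.1530]
  [  0.1121    0.1630    1.2394]
Total output x = L · d:
  x_0 = 1.1578·34 + 0.1929·24 + 0.2139·14 = 46.9875
  x_1 = 0.1337·34 + 1.3533·24 + 0.1530·14 = 39.1647
  x_2 = 0.1121·34 + 0.1630·24 + 1.2394·14 = 25.0770
Output multipliers (column sums of L):
  Agriculture: 1.4036
  Electronics: 1.7092
  Mining: 1.6063

Electronics (1.7092)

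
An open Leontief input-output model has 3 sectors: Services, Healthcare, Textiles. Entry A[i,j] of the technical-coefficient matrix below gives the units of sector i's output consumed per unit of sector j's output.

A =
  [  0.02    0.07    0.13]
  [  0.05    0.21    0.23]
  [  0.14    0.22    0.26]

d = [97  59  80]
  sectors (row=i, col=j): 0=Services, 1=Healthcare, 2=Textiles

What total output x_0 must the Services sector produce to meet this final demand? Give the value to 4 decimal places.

131.3901

Form M = I − A:
  [  0.98   -0.07   -0.13]
  [ -0.05    0.79   -0.23]
  [ -0.14   -0.22    0.74]
Leontief inverse L = M⁻¹:
  [  1.0623    0.1599    0.2363]
  [  0.1377    1.4065    0.4613]
  [  0.2419    0.4484    1.5332]
Total output x = L · d:
  x_0 = 1.0623·97 + 0.1599·59 + 0.2363·80 = 131.3901
  x_1 = 0.1377·97 + 1.4065·59 + 0.4613·80 = 133.2438
  x_2 = 0.2419·97 + 0.4484·59 + 1.5332·80 = 172.5787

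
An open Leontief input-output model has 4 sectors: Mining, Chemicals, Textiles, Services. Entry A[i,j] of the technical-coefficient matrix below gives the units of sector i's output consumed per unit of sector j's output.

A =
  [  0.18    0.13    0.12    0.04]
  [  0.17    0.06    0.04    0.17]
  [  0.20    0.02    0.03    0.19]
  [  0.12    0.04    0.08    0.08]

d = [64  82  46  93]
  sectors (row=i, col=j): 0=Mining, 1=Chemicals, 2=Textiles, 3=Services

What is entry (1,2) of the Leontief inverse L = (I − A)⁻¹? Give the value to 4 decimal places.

L[1,2] = 0.1019

Form M = I − A:
  [  0.82   -0.13   -0.12   -0.04]
  [ -0.17    0.94   -0.04   -0.17]
  [ -0.20   -0.02    0.97   -0.19]
  [ -0.12   -0.04   -0.08    0.92]
Leontief inverse L = M⁻¹:
  [  1.3230    0.1924    0.1824    0.1307]
  [  0.2915    1.1165    0.1019    0.2400]
  [  0.3205    0.0785    1.0948    0.2545]
  [  0.2131    0.0805    0.1234    1.1366]
Total output x = L · d:
  x_0 = 1.3230·64 + 0.1924·82 + 0.1824·46 + 0.1307·93 = 121.0008
  x_1 = 0.2915·64 + 1.1165·82 + 0.1019·46 + 0.2400·93 = 137.2172
  x_2 = 0.3205·64 + 0.0785·82 + 1.0948·46 + 0.2545·93 = 100.9811
  x_3 = 0.2131·64 + 0.0805·82 + 0.1234·46 + 1.1366·93 = 131.6166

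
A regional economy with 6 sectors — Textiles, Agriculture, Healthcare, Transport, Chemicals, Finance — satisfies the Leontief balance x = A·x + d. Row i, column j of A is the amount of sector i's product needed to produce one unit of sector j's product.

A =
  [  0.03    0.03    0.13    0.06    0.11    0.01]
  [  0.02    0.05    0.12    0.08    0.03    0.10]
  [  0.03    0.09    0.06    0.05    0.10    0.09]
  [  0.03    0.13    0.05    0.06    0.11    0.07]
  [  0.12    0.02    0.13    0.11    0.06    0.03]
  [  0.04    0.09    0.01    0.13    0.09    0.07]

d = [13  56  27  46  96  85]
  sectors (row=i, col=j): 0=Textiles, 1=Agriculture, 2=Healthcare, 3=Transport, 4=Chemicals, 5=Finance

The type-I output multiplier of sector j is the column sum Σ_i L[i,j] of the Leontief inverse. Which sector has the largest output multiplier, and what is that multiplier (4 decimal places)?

Form M = I − A:
  [  0.97   -0.03   -0.13   -0.06   -0.11   -0.01]
  [ -0.02    0.95   -0.12   -0.08   -0.03   -0.10]
  [ -0.03   -0.09    0.94   -0.05   -0.10   -0.09]
  [ -0.03   -0.13   -0.05    0.94   -0.11   -0.07]
  [ -0.12   -0.02   -0.13   -0.11    0.94   -0.03]
  [ -0.04   -0.09   -0.01   -0.13   -0.09    0.93]
Leontief inverse L = M⁻¹:
  [  1.0641    0.0746    0.1859    0.1105    0.1645    0.0511]
  [  0.0495    1.1050    0.1691    0.1373    0.0894    0.1489]
  [  0.0662    0.1401    1.1202    0.1133    0.1578    0.1378]
  [  0.0683    0.1826    0.1175    1.1267    0.1699    0.1220]
  [  0.1565    0.0784    0.1983    0.1707    1.1332    0.0787]
  [  0.0760    0.1448    0.0720    0.1933    0.1508    1.1180]
Total output x = L · d:
  x_0 = 1.0641·13 + 0.0746·56 + 0.1859·27 + 0.1105·46 + 0.1645·96 + 0.0511·85 = 48.2446
  x_1 = 0.0495·13 + 1.1050·56 + 0.1691·27 + 0.1373·46 + 0.0894·96 + 0.1489·85 = 94.6413
  x_2 = 0.0662·13 + 0.1401·56 + 1.1202·27 + 0.1133·46 + 0.1578·96 + 0.1378·85 = 71.0274
  x_3 = 0.0683·13 + 0.1826·56 + 0.1175·27 + 1.1267·46 + 0.1699·96 + 0.1220·85 = 92.7930
  x_4 = 0.1565·13 + 0.0784·56 + 0.1983·27 + 0.1707·46 + 1.1332·96 + 0.0787·85 = 135.1130
  x_5 = 0.0760·13 + 0.1448·56 + 0.0720·27 + 0.1933·46 + 0.1508·96 + 1.1180·85 = 129.4420
Output multipliers (column sums of L):
  Textiles: 1.4805
  Agriculture: 1.7255
  Healthcare: 1.8630
  Transport: 1.8517
  Chemicals: 1.8656
  Finance: 1.6566

Chemicals (1.8656)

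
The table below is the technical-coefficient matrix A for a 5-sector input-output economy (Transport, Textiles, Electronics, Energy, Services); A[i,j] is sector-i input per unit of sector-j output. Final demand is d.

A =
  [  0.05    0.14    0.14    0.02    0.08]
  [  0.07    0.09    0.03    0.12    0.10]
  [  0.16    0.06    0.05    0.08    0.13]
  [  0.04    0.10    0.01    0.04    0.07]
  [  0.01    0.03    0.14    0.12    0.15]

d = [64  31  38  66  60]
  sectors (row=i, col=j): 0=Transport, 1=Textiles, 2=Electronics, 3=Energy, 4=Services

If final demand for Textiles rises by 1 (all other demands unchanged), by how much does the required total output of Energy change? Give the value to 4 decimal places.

0.1349

Form M = I − A:
  [  0.95   -0.14   -0.14   -0.02   -0.08]
  [ -0.07    0.91   -0.03   -0.12   -0.10]
  [ -0.16   -0.06    0.95   -0.08   -0.13]
  [ -0.04   -0.10   -0.01    0.96   -0.07]
  [ -0.01   -0.03   -0.14   -0.12    0.85]
Leontief inverse L = M⁻¹:
  [  1.1052    0.1975    0.1941    0.0844    0.1639]
  [  0.1068    1.1452    0.0789    0.1733    0.1711]
  [  0.2064    0.1283    1.1206    0.1409    0.2175]
  [  0.0637    0.1349    0.0422    1.0780    0.1171]
  [  0.0598    0.0829    0.1956    0.1825    1.2368]
Total output x = L · d:
  x_0 = 1.1052·64 + 0.1975·31 + 0.1941·38 + 0.0844·66 + 0.1639·60 = 99.6325
  x_1 = 0.1068·64 + 1.1452·31 + 0.0789·38 + 0.1733·66 + 0.1711·60 = 67.0448
  x_2 = 0.2064·64 + 0.1283·31 + 1.1206·38 + 0.1409·66 + 0.2175·60 = 82.1238
  x_3 = 0.0637·64 + 0.1349·31 + 0.0422·38 + 1.0780·66 + 0.1171·60 = 88.0383
  x_4 = 0.0598·64 + 0.0829·31 + 0.1956·38 + 0.1825·66 + 1.2368·60 = 100.0819
Δx_3 = L[3,1] · Δd_1 = 0.1349 · 1 = 0.1349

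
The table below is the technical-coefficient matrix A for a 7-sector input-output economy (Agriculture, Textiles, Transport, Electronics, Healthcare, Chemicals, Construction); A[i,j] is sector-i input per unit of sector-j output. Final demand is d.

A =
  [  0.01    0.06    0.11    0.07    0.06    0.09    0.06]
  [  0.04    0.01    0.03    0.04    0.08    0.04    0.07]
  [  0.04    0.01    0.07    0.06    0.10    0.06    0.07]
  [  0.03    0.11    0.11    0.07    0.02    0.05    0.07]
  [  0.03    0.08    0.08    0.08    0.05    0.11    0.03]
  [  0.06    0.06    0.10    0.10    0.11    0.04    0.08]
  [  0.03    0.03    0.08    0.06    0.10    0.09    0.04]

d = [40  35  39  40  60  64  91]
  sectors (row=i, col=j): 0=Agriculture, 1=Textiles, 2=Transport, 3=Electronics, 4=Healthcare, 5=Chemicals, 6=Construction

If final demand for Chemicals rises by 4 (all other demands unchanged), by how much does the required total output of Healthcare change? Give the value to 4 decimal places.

Form M = I − A:
  [  0.99   -0.06   -0.11   -0.07   -0.06   -0.09   -0.06]
  [ -0.04    0.99   -0.03   -0.04   -0.08   -0.04   -0.07]
  [ -0.04   -0.01    0.93   -0.06   -0.10   -0.06   -0.07]
  [ -0.03   -0.11   -0.11    0.93   -0.02   -0.05   -0.07]
  [ -0.03   -0.08   -0.08   -0.08    0.95   -0.11   -0.03]
  [ -0.06   -0.06   -0.10   -0.10   -0.11    0.96   -0.08]
  [ -0.03   -0.03   -0.08   -0.06   -0.10   -0.09    0.96]
Leontief inverse L = M⁻¹:
  [  1.0410    0.1011    0.1771    0.1274    0.1239    0.1441    0.1105]
  [  0.0593    1.0412    0.0780    0.0801    0.1215    0.0815    0.1017]
  [  0.0663    0.0509    1.1334    0.1131    0.1552    0.1134    0.1131]
  [  0.0592    0.1465    0.1729    1.1229    0.0823    0.1016    0.1199]
  [  0.0612    0.1228    0.1477    0.1379    1.1127    0.1624    0.0819]
  [  0.0938    0.1121    0.1811    0.1672    0.1808    1.1088    0.1375]
  [  0.0588    0.0724    0.1456    0.1161    0.1586    0.1437    1.0866]
Total output x = L · d:
  x_0 = 1.0410·40 + 0.1011·35 + 0.1771·39 + 0.1274·40 + 0.1239·60 + 0.1441·64 + 0.1105·91 = 83.8993
  x_1 = 0.0593·40 + 1.0412·35 + 0.0780·39 + 0.0801·40 + 0.1215·60 + 0.0815·64 + 0.1017·91 = 66.8219
  x_2 = 0.0663·40 + 0.0509·35 + 1.1334·39 + 0.1131·40 + 0.1552·60 + 0.1134·64 + 0.1131·91 = 80.0204
  x_3 = 0.0592·40 + 0.1465·35 + 0.1729·39 + 1.1229·40 + 0.0823·60 + 0.1016·64 + 0.1199·91 = 81.5115
  x_4 = 0.0612·40 + 0.1228·35 + 0.1477·39 + 0.1379·40 + 1.1127·60 + 0.1624·64 + 0.0819·91 = 102.6325
  x_5 = 0.0938·40 + 0.1121·35 + 0.1811·39 + 0.1672·40 + 0.1808·60 + 1.1088·64 + 0.1375·91 = 115.7401
  x_6 = 0.0588·40 + 0.0724·35 + 0.1456·39 + 0.1161·40 + 0.1586·60 + 0.1437·64 + 1.0866·91 = 132.8061
Δx_4 = L[4,5] · Δd_5 = 0.1624 · 4 = 0.6498

0.6498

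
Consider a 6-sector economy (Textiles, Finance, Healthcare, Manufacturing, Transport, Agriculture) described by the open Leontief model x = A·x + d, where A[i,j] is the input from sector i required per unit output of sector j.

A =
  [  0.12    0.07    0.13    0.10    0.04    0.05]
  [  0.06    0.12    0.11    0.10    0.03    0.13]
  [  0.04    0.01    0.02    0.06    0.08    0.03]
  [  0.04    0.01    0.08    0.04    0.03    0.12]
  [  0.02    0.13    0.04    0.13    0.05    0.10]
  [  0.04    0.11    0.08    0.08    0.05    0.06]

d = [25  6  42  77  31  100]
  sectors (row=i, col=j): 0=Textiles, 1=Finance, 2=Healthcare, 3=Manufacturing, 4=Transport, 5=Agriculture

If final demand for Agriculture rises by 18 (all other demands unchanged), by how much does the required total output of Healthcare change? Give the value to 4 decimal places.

1.1682

Form M = I − A:
  [  0.88   -0.07   -0.13   -0.10   -0.04   -0.05]
  [ -0.06    0.88   -0.11   -0.10   -0.03   -0.13]
  [ -0.04   -0.01    0.98   -0.06   -0.08   -0.03]
  [ -0.04   -0.01   -0.08    0.96   -0.03   -0.12]
  [ -0.02   -0.13   -0.04   -0.13    0.95   -0.10]
  [ -0.04   -0.11   -0.08   -0.08   -0.05    0.94]
Leontief inverse L = M⁻¹:
  [  1.1683    0.1234    0.1952    0.1673    0.0809    0.1154]
  [  0.1079    1.1855    0.1813    0.1731    0.0735    0.2054]
  [  0.0600    0.0405    1.0500    0.0949    0.0986    0.0649]
  [  0.0662    0.0470    0.1175    1.0816    0.0566    0.1579]
  [  0.0590    0.1900    0.1034    0.1937    1.0850    0.1729]
  [  0.0762    0.1615    0.1344    0.1378    0.0830    1.1209]
Total output x = L · d:
  x_0 = 1.1683·25 + 0.1234·6 + 0.1952·42 + 0.1673·77 + 0.0809·31 + 0.1154·100 = 65.0821
  x_1 = 0.1079·25 + 1.1855·6 + 0.1813·42 + 0.1731·77 + 0.0735·31 + 0.2054·100 = 53.5780
  x_2 = 0.0600·25 + 0.0405·6 + 1.0500·42 + 0.0949·77 + 0.0986·31 + 0.0649·100 = 62.6925
  x_3 = 0.0662·25 + 0.0470·6 + 0.1175·42 + 1.0816·77 + 0.0566·31 + 0.1579·100 = 107.7019
  x_4 = 0.0590·25 + 0.1900·6 + 0.1034·42 + 0.1937·77 + 1.0850·31 + 0.1729·100 = 72.7951
  x_5 = 0.0762·25 + 0.1615·6 + 0.1344·42 + 0.1378·77 + 0.0830·31 + 1.1209·100 = 133.7959
Δx_2 = L[2,5] · Δd_5 = 0.0649 · 18 = 1.1682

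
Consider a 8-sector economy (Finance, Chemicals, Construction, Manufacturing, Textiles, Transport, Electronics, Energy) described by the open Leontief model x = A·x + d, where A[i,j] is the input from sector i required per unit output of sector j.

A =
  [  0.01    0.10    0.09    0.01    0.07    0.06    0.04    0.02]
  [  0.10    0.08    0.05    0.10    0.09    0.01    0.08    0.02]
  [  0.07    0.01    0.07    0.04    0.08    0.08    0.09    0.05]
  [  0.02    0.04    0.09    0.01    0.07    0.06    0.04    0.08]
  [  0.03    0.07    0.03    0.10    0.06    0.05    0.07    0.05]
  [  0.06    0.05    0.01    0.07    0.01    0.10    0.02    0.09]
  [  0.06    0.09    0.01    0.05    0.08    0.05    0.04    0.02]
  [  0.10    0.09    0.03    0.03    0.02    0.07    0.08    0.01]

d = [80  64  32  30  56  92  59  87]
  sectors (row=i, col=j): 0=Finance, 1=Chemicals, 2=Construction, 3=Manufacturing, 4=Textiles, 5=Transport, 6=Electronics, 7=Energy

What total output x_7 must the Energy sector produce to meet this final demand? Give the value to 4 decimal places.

136.9572

Form M = I − A:
  [  0.99   -0.10   -0.09   -0.01   -0.07   -0.06   -0.04   -0.02]
  [ -0.10    0.92   -0.05   -0.10   -0.09   -0.01   -0.08   -0.02]
  [ -0.07   -0.01    0.93   -0.04   -0.08   -0.08   -0.09   -0.05]
  [ -0.02   -0.04   -0.09    0.99   -0.07   -0.06   -0.04   -0.08]
  [ -0.03   -0.07   -0.03   -0.10    0.94   -0.05   -0.07   -0.05]
  [ -0.06   -0.05   -0.01   -0.07   -0.01    0.90   -0.02   -0.09]
  [ -0.06   -0.09   -0.01   -0.05   -0.08   -0.05    0.96   -0.02]
  [ -0.10   -0.09   -0.03   -0.03   -0.02   -0.07   -0.08    0.99]
Leontief inverse L = M⁻¹:
  [  1.0547    0.1461    0.1227    0.0552    0.1165    0.1017    0.0849    0.0518]
  [  0.1482    1.1447    0.0994    0.1496    0.1536    0.0620    0.1346    0.0593]
  [  0.1163    0.0677    1.1084    0.0852    0.1308    0.1345    0.1376    0.0882]
  [  0.0649    0.0876    0.1220    1.0510    0.1126    0.1058    0.0849    0.1112]
  [  0.0757    0.1248    0.0689    0.1437    1.1107    0.0970    0.1162    0.0864]
  [  0.1022    0.0999    0.0439    0.1055    0.0486    1.1455    0.0587    0.1226]
  [  0.0990    0.1403    0.0443    0.0921    0.1254    0.0892    1.0807    0.0508]
  [  0.1423    0.1445    0.0668    0.0714    0.0691    0.1134    0.1214    1.0413]
Total output x = L · d:
  x_0 = 1.0547·80 + 0.1461·64 + 0.1227·32 + 0.0552·30 + 0.1165·56 + 0.1017·92 + 0.0849·59 + 0.0518·87 = 124.7052
  x_1 = 0.1482·80 + 1.1447·64 + 0.0994·32 + 0.1496·30 + 0.1536·56 + 0.0620·92 + 0.1346·59 + 0.0593·87 = 120.1974
  x_2 = 0.1163·80 + 0.0677·64 + 1.1084·32 + 0.0852·30 + 0.1308·56 + 0.1345·92 + 0.1376·59 + 0.0882·87 = 87.1565
  x_3 = 0.0649·80 + 0.0876·64 + 0.1220·32 + 1.0510·30 + 0.1126·56 + 0.1058·92 + 0.0849·59 + 0.1112·87 = 76.9579
  x_4 = 0.0757·80 + 0.1248·64 + 0.0689·32 + 0.1437·30 + 1.1107·56 + 0.0970·92 + 0.1162·59 + 0.0864·87 = 106.0595
  x_5 = 0.1022·80 + 0.0999·64 + 0.0439·32 + 0.1055·30 + 0.0486·56 + 1.1455·92 + 0.0587·59 + 0.1226·87 = 141.3637
  x_6 = 0.0990·80 + 0.1403·64 + 0.0443·32 + 0.0921·30 + 0.1254·56 + 0.0892·92 + 1.0807·59 + 0.0508·87 = 104.4913
  x_7 = 0.1423·80 + 0.1445·64 + 0.0668·32 + 0.0714·30 + 0.0691·56 + 0.1134·92 + 0.1214·59 + 1.0413·87 = 136.9572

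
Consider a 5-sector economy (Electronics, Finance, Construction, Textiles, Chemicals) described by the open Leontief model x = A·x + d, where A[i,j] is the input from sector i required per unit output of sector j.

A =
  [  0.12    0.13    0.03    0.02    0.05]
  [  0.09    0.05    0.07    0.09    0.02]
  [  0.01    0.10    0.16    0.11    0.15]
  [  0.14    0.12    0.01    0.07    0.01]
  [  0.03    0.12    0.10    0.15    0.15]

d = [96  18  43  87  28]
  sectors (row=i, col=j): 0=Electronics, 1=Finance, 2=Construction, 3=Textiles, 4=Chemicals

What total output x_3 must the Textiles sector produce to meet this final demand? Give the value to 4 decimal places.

Form M = I − A:
  [  0.88   -0.13   -0.03   -0.02   -0.05]
  [ -0.09    0.95   -0.07   -0.09   -0.02]
  [ -0.01   -0.10    0.84   -0.11   -0.15]
  [ -0.14   -0.12   -0.01    0.93   -0.01]
  [ -0.03   -0.12   -0.10   -0.15    0.85]
Leontief inverse L = M⁻¹:
  [  1.1695    0.1863    0.0683    0.0651    0.0860]
  [  0.1370    1.1058    0.1051    0.1311    0.0542]
  [  0.0744    0.1955    1.2392    0.2042    0.2301]
  [  0.1956    0.1752    0.0390    1.1068    0.0355]
  [  0.1039    0.2166    0.1699    0.2401    1.2205]
Total output x = L · d:
  x_0 = 1.1695·96 + 0.1863·18 + 0.0683·43 + 0.0651·87 + 0.0860·28 = 126.6361
  x_1 = 0.1370·96 + 1.1058·18 + 0.1051·43 + 0.1311·87 + 0.0542·28 = 50.4987
  x_2 = 0.0744·96 + 0.1955·18 + 1.2392·43 + 0.2042·87 + 0.2301·28 = 88.1567
  x_3 = 0.1956·96 + 0.1752·18 + 0.0390·43 + 1.1068·87 + 0.0355·28 = 120.8956
  x_4 = 0.1039·96 + 0.2166·18 + 0.1699·43 + 0.2401·87 + 1.2205·28 = 76.2458

120.8956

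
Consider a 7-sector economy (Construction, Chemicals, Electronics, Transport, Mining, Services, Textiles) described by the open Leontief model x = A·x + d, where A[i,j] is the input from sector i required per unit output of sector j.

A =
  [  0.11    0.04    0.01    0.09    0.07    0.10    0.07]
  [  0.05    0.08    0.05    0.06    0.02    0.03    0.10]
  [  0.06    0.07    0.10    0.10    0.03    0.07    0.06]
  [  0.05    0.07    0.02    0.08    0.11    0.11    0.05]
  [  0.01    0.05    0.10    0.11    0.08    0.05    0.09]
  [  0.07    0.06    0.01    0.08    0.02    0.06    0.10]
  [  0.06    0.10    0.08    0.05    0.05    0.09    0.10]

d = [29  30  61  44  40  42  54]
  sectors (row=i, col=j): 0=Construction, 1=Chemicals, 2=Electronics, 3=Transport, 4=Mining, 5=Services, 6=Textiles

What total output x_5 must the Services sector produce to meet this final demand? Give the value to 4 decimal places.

73.7469

Form M = I − A:
  [  0.89   -0.04   -0.01   -0.09   -0.07   -0.10   -0.07]
  [ -0.05    0.92   -0.05   -0.06   -0.02   -0.03   -0.10]
  [ -0.06   -0.07    0.90   -0.10   -0.03   -0.07   -0.06]
  [ -0.05   -0.07   -0.02    0.92   -0.11   -0.11   -0.05]
  [ -0.01   -0.05   -0.10   -0.11    0.92   -0.05   -0.09]
  [ -0.07   -0.06   -0.01   -0.08   -0.02    0.94   -0.10]
  [ -0.06   -0.10   -0.08   -0.05   -0.05   -0.09    0.90]
Leontief inverse L = M⁻¹:
  [  1.1665    0.1008    0.0508    0.1638    0.1238    0.1708    0.1458]
  [  0.0943    1.1328    0.0884    0.1159    0.0591    0.0849    0.1609]
  [  0.1153    0.1333    1.1459    0.1735    0.0800    0.1392    0.1333]
  [  0.1007    0.1311    0.0652    1.1539    0.1613    0.1755    0.1265]
  [  0.0604    0.1155    0.1530    0.1848    1.1327    0.1191    0.1645]
  [  0.1166    0.1129    0.0444    0.1371    0.0623    1.1181    0.1627]
  [  0.1191    0.1694    0.1316    0.1273    0.1001    0.1614    1.1830]
Total output x = L · d:
  x_0 = 1.1665·29 + 0.1008·30 + 0.0508·61 + 0.1638·44 + 0.1238·40 + 0.1708·42 + 0.1458·54 = 67.1579
  x_1 = 0.0943·29 + 1.1328·30 + 0.0884·61 + 0.1159·44 + 0.0591·40 + 0.0849·42 + 0.1609·54 = 61.8278
  x_2 = 0.1153·29 + 0.1333·30 + 1.1459·61 + 0.1735·44 + 0.0800·40 + 0.1392·42 + 0.1333·54 = 101.1227
  x_3 = 0.1007·29 + 0.1311·30 + 0.0652·61 + 1.1539·44 + 0.1613·40 + 0.1755·42 + 0.1265·54 = 82.2479
  x_4 = 0.0604·29 + 0.1155·30 + 0.1530·61 + 0.1848·44 + 1.1327·40 + 0.1191·42 + 0.1645·54 = 81.8743
  x_5 = 0.1166·29 + 0.1129·30 + 0.0444·61 + 0.1371·44 + 0.0623·40 + 1.1181·42 + 0.1627·54 = 73.7469
  x_6 = 0.1191·29 + 0.1694·30 + 0.1316·61 + 0.1273·44 + 0.1001·40 + 0.1614·42 + 1.1830·54 = 96.8282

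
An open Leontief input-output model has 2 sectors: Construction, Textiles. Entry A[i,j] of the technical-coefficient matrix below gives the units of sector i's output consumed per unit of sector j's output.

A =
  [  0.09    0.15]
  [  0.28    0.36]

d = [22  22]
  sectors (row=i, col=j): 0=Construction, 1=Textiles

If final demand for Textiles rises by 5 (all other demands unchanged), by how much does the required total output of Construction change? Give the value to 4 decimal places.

Form M = I − A:
  [  0.91   -0.15]
  [ -0.28    0.64]
Leontief inverse L = M⁻¹:
  [  1.1843    0.2776]
  [  0.5181    1.6839]
Total output x = L · d:
  x_0 = 1.1843·22 + 0.2776·22 = 32.1614
  x_1 = 0.5181·22 + 1.6839·22 = 48.4456
Δx_0 = L[0,1] · Δd_1 = 0.2776 · 5 = 1.3879

1.3879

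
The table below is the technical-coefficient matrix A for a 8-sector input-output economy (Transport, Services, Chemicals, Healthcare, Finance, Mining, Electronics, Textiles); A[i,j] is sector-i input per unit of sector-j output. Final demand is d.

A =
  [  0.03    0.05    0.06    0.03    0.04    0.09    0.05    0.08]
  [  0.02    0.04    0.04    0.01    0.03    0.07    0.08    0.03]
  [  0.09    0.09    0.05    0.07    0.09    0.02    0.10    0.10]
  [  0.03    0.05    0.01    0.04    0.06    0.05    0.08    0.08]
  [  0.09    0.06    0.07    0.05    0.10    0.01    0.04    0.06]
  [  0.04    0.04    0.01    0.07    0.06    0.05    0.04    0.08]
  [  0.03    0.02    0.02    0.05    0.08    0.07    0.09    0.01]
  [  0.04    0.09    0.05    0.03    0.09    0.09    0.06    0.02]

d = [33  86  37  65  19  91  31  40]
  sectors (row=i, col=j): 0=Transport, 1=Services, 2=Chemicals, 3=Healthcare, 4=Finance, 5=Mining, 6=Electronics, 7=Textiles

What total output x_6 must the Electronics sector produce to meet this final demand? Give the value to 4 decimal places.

61.9374

Form M = I − A:
  [  0.97   -0.05   -0.06   -0.03   -0.04   -0.09   -0.05   -0.08]
  [ -0.02    0.96   -0.04   -0.01   -0.03   -0.07   -0.08   -0.03]
  [ -0.09   -0.09    0.95   -0.07   -0.09   -0.02   -0.10   -0.10]
  [ -0.03   -0.05   -0.01    0.96   -0.06   -0.05   -0.08   -0.08]
  [ -0.09   -0.06   -0.07   -0.05    0.90   -0.01   -0.04   -0.06]
  [ -0.04   -0.04   -0.01   -0.07   -0.06    0.95   -0.04   -0.08]
  [ -0.03   -0.02   -0.02   -0.05   -0.08   -0.07    0.91   -0.01]
  [ -0.04   -0.09   -0.05   -0.03   -0.09   -0.09   -0.06    0.98]
Leontief inverse L = M⁻¹:
  [  1.0653    0.0920    0.0886    0.0643    0.0935    0.1328    0.1000    0.1217]
  [  0.0453    1.0680    0.0600    0.0359    0.0691    0.1011    0.1175    0.0591]
  [  0.1384    0.1475    1.0935    0.1139    0.1643    0.0821    0.1718    0.1552]
  [  0.0606    0.0861    0.0363    1.0695    0.1090    0.0903    0.1252    0.1139]
  [  0.1324    0.1086    0.1077    0.0862    1.1604    0.0570    0.0969    0.1089]
  [  0.0702    0.0769    0.0360    0.0986    0.1075    1.0892    0.0835    0.1162]
  [  0.0604    0.0514    0.0434    0.0801    0.1261    0.1036    1.1316    0.0452]
  [  0.0789    0.1322    0.0819    0.0663    0.1460    0.1333    0.1133    1.0656]
Total output x = L · d:
  x_0 = 1.0653·33 + 0.0920·86 + 0.0886·37 + 0.0643·65 + 0.0935·19 + 0.1328·91 + 0.1000·31 + 0.1217·40 = 72.3526
  x_1 = 0.0453·33 + 1.0680·86 + 0.0600·37 + 0.0359·65 + 0.0691·19 + 0.1011·91 + 0.1175·31 + 0.0591·40 = 114.4204
  x_2 = 0.1384·33 + 0.1475·86 + 1.0935·37 + 0.1139·65 + 0.1643·19 + 0.0821·91 + 0.1718·31 + 0.1552·40 = 87.2419
  x_3 = 0.0606·33 + 0.0861·86 + 0.0363·37 + 1.0695·65 + 0.1090·19 + 0.0903·91 + 0.1252·31 + 0.1139·40 = 98.9938
  x_4 = 0.1324·33 + 0.1086·86 + 0.1077·37 + 0.0862·65 + 1.1604·19 + 0.0570·91 + 0.0969·31 + 0.1089·40 = 57.8922
  x_5 = 0.0702·33 + 0.0769·86 + 0.0360·37 + 0.0986·65 + 0.1075·19 + 1.0892·91 + 0.0835·31 + 0.1162·40 = 125.0655
  x_6 = 0.0604·33 + 0.0514·86 + 0.0434·37 + 0.0801·65 + 0.1261·19 + 0.1036·91 + 1.1316·31 + 0.0452·40 = 61.9374
  x_7 = 0.0789·33 + 0.1322·86 + 0.0819·37 + 0.0663·65 + 0.1460·19 + 0.1333·91 + 0.1133·31 + 1.0656·40 = 82.3534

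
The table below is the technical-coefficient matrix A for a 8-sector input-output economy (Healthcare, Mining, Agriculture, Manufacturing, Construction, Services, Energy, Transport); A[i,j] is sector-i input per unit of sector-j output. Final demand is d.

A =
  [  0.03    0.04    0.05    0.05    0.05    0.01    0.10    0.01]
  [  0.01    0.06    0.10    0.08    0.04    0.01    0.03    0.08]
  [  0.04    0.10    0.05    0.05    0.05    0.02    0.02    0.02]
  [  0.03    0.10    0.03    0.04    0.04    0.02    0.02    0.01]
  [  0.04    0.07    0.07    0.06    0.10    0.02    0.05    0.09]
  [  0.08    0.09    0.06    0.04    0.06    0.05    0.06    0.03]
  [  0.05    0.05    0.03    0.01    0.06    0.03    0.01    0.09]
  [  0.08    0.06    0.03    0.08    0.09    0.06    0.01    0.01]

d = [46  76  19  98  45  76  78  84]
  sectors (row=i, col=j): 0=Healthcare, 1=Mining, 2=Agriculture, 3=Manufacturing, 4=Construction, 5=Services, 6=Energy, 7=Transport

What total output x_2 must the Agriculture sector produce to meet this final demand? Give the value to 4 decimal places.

Form M = I − A:
  [  0.97   -0.04   -0.05   -0.05   -0.05   -0.01   -0.10   -0.01]
  [ -0.01    0.94   -0.10   -0.08   -0.04   -0.01   -0.03   -0.08]
  [ -0.04   -0.10    0.95   -0.05   -0.05   -0.02   -0.02   -0.02]
  [ -0.03   -0.10   -0.03    0.96   -0.04   -0.02   -0.02   -0.01]
  [ -0.04   -0.07   -0.07   -0.06    0.90   -0.02   -0.05   -0.09]
  [ -0.08   -0.09   -0.06   -0.04   -0.06    0.95   -0.06   -0.03]
  [ -0.05   -0.05   -0.03   -0.01   -0.06   -0.03    0.99   -0.09]
  [ -0.08   -0.06   -0.03   -0.08   -0.09   -0.06   -0.01    0.99]
Leontief inverse L = M⁻¹:
  [  1.0519    0.0783    0.0785    0.0759    0.0829    0.0230    0.1177    0.0382]
  [  0.0375    1.1102    0.1351    0.1170    0.0799    0.0274    0.0493    0.1066]
  [  0.0608    0.1412    1.0842    0.0823    0.0831    0.0327    0.0406    0.0470]
  [  0.0468    0.1338    0.0593    1.0670    0.0671    0.0303    0.0371    0.0337]
  [  0.0749    0.1288    0.1149    0.1059    1.1528    0.0416    0.0780    0.1277]
  [  0.1108    0.1435    0.1037    0.0807    0.1057    1.0684    0.0900    0.0658]
  [  0.0750    0.0878    0.0607    0.0425    0.0965    0.0456    1.0312    0.1134]
  [  0.1072    0.1100    0.0695    0.1169    0.1317    0.0760    0.0397    1.0405]
Total output x = L · d:
  x_0 = 1.0519·46 + 0.0783·76 + 0.0785·19 + 0.0759·98 + 0.0829·45 + 0.0230·76 + 0.1177·78 + 0.0382·84 = 81.1378
  x_1 = 0.0375·46 + 1.1102·76 + 0.1351·19 + 0.1170·98 + 0.0799·45 + 0.0274·76 + 0.0493·78 + 0.1066·84 = 118.6134
  x_2 = 0.0608·46 + 0.1412·76 + 1.0842·19 + 0.0823·98 + 0.0831·45 + 0.0327·76 + 0.0406·78 + 0.0470·84 = 55.5356
  x_3 = 0.0468·46 + 0.1338·76 + 0.0593·19 + 1.0670·98 + 0.0671·45 + 0.0303·76 + 0.0371·78 + 0.0337·84 = 129.0639
  x_4 = 0.0749·46 + 0.1288·76 + 0.1149·19 + 0.1059·98 + 1.1528·45 + 0.0416·76 + 0.0780·78 + 0.1277·84 = 97.6351
  x_5 = 0.1108·46 + 0.1435·76 + 0.1037·19 + 0.0807·98 + 0.1057·45 + 1.0684·76 + 0.0900·78 + 0.0658·84 = 124.3784
  x_6 = 0.0750·46 + 0.0878·76 + 0.0607·19 + 0.0425·98 + 0.0965·45 + 0.0456·76 + 1.0312·78 + 0.1134·84 = 113.2095
  x_7 = 0.1072·46 + 0.1100·76 + 0.0695·19 + 0.1169·98 + 0.1317·45 + 0.0760·76 + 0.0397·78 + 1.0405·84 = 128.2636

55.5356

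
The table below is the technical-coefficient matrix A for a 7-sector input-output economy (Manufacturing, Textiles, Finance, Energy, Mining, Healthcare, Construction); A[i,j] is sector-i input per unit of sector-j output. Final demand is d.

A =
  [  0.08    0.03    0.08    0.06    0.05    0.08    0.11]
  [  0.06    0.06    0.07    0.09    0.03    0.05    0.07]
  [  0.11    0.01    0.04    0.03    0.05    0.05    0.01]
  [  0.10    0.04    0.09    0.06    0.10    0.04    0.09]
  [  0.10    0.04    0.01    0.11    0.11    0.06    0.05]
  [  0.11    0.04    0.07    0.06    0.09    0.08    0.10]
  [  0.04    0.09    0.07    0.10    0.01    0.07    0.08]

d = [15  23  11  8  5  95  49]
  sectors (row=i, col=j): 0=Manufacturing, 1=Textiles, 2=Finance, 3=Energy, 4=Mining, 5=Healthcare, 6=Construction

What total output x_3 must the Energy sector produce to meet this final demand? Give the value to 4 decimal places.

Form M = I − A:
  [  0.92   -0.03   -0.08   -0.06   -0.05   -0.08   -0.11]
  [ -0.06    0.94   -0.07   -0.09   -0.03   -0.05   -0.07]
  [ -0.11   -0.01    0.96   -0.03   -0.05   -0.05   -0.01]
  [ -0.10   -0.04   -0.09    0.94   -0.10   -0.04   -0.09]
  [ -0.10   -0.04   -0.01   -0.11    0.89   -0.06   -0.05]
  [ -0.11   -0.04   -0.07   -0.06   -0.09    0.92   -0.10]
  [ -0.04   -0.09   -0.07   -0.10   -0.01   -0.07    0.92]
Leontief inverse L = M⁻¹:
  [  1.1573    0.0711    0.1375    0.1251    0.1051    0.1378    0.1782]
  [  0.1278    1.0953    0.1217    0.1462    0.0788    0.0986    0.1292]
  [  0.1605    0.0321    1.0751    0.0692    0.0877    0.0870    0.0543]
  [  0.1822    0.0818    0.1477    1.1301    0.1602    0.1001    0.1598]
  [  0.1797    0.0807    0.0674    0.1792    1.1736    0.1173    0.1224]
  [  0.1978    0.0858    0.1335    0.1352    0.1545    1.1456    0.1778]
  [  0.1118    0.1290    0.1266    0.1601    0.0609    0.1216    1.1437]
Total output x = L · d:
  x_0 = 1.1573·15 + 0.0711·23 + 0.1375·11 + 0.1251·8 + 0.1051·5 + 0.1378·95 + 0.1782·49 = 43.8607
  x_1 = 0.1278·15 + 1.0953·23 + 0.1217·11 + 0.1462·8 + 0.0788·5 + 0.0986·95 + 0.1292·49 = 45.7110
  x_2 = 0.1605·15 + 0.0321·23 + 1.0751·11 + 0.0692·8 + 0.0877·5 + 0.0870·95 + 0.0543·49 = 26.8890
  x_3 = 0.1822·15 + 0.0818·23 + 0.1477·11 + 1.1301·8 + 0.1602·5 + 0.1001·95 + 0.1598·49 = 33.4145
  x_4 = 0.1797·15 + 0.0807·23 + 0.0674·11 + 0.1792·8 + 1.1736·5 + 0.1173·95 + 0.1224·49 = 29.7391
  x_5 = 0.1978·15 + 0.0858·23 + 0.1335·11 + 0.1352·8 + 0.1545·5 + 1.1456·95 + 0.1778·49 = 125.8022
  x_6 = 0.1118·15 + 0.1290·23 + 0.1266·11 + 0.1601·8 + 0.0609·5 + 0.1216·95 + 1.1437·49 = 75.2127

33.4145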